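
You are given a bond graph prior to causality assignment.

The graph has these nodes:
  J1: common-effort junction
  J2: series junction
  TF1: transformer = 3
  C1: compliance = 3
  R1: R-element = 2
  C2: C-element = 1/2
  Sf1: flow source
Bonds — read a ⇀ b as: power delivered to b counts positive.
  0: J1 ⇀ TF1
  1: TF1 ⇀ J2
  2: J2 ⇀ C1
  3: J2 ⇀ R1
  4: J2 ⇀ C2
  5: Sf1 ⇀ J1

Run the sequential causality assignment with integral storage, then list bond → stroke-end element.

#5 stroke at Sf1  (Sf1: flow source, stroke at near end)
#0 stroke at J1  (only one effort-in slot at J1)
#1 stroke at TF1  (through TF1, causality passes straight; one stroke at TF1)
#2 stroke at J2  (J2 flow already set via bond 1)
#3 stroke at J2  (1-jn J2 has f-setter on 1)
#4 stroke at J2  (J2: bond 1 brought flow, rest push out)

β0 |J1
β1 |TF1
β2 |J2
β3 |J2
β4 |J2
β5 |Sf1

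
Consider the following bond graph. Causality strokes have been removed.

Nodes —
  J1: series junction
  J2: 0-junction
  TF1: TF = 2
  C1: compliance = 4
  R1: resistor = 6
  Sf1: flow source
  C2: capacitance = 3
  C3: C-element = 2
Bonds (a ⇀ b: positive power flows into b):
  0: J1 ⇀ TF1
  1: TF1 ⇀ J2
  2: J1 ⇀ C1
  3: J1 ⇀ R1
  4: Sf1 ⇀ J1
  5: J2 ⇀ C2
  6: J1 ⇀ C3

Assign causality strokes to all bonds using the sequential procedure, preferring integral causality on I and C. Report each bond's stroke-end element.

β0 →J1
β1 →TF1
β2 →J1
β3 →J1
β4 →Sf1
β5 →J2
β6 →J1

bond 4 stroke→Sf1  (Sf1 (Sf) sets flow on bond)
bond 0 stroke→J1  (common-f at J1 fixed by 4)
bond 2 stroke→J1  (1-jn J1 has f-setter on 4)
bond 3 stroke→J1  (common-f at J1 fixed by 4)
bond 6 stroke→J1  (1-jn J1 has f-setter on 4)
bond 1 stroke→TF1  (TF1 one-in-one-out from 0)
bond 5 stroke→J2  (J2: last free bond brings effort in)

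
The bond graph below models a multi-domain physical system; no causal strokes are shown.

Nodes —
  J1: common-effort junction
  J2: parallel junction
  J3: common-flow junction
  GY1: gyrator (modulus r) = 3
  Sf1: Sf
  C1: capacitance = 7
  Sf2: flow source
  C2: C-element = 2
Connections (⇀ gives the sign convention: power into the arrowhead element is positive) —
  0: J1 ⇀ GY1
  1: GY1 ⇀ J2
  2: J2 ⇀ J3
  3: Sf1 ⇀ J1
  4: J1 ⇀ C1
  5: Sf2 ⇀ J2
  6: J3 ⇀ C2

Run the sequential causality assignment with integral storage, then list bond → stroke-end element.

b0 |GY1
b1 |GY1
b2 |J2
b3 |Sf1
b4 |J1
b5 |Sf2
b6 |J3

bond 3 stroke→Sf1  (Sf1 (Sf) sets flow on bond)
bond 5 stroke→Sf2  (Sf2: flow source, stroke at near end)
bond 4 stroke→J1  (C1 outputs effort q/C1)
bond 0 stroke→GY1  (0-jn J1 has e-setter on 4)
bond 1 stroke→GY1  (through GY1, causality inverts; strokes same side of GY1)
bond 2 stroke→J2  (closing 0-jn rule on J2)
bond 6 stroke→J3  (J3: bond 2 brought flow, rest push out)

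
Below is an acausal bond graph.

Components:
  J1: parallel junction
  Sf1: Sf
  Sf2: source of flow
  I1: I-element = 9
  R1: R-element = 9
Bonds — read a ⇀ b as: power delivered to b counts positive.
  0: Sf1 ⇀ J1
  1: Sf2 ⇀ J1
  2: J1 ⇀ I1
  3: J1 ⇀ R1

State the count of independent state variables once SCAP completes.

#0 stroke at Sf1  (source Sf1 imposes f)
#1 stroke at Sf2  (Sf2: flow source, stroke at near end)
#2 stroke at I1  (I1: I, integral causality)
#3 stroke at J1  (J1 needs exactly one e-in)

1  (I1 all integral)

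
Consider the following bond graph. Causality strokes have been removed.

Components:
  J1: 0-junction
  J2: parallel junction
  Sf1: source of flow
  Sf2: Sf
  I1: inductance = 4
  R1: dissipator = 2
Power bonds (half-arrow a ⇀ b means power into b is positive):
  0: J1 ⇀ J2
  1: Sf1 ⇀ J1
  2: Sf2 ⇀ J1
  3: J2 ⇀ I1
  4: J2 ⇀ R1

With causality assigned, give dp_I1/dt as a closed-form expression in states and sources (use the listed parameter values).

bond 1 stroke at Sf1  (Sf1 fixes flow; stroke at Sf1)
bond 2 stroke at Sf2  (Sf2 (Sf) sets flow on bond)
bond 0 stroke at J1  (only one effort-in slot at J1)
bond 3 stroke at I1  (I1 outputs flow p/I1)
bond 4 stroke at J2  (closing 0-jn rule on J2)

dp_I1/dt = 2*F_Sf1 + 2*F_Sf2 - p_I1/2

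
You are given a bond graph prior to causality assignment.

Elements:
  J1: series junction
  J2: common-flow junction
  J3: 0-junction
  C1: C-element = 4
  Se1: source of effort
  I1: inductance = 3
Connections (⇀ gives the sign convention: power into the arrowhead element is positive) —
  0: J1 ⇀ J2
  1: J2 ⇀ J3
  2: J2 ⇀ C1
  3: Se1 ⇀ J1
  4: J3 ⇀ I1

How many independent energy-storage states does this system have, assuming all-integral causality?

#3 stroke→J1  (source Se1 imposes e)
#0 stroke→J2  (only one flow-in slot at J1)
#2 stroke→J2  (C1 outputs effort q/C1)
#1 stroke→J3  (J2 needs exactly one f-in)
#4 stroke→I1  (common-e at J3 fixed by 1)

2  (C1, I1 all integral)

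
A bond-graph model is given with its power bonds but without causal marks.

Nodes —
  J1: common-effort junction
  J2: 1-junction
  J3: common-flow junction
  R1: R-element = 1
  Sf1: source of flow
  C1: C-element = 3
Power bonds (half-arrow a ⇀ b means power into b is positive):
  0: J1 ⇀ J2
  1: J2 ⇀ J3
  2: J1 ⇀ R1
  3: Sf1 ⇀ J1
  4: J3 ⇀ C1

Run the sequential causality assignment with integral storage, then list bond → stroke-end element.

#0 stroke→J1
#1 stroke→J2
#2 stroke→R1
#3 stroke→Sf1
#4 stroke→J3

b3 →Sf1  (Sf1 (Sf) sets flow on bond)
b4 →J3  (C1 integral (e out))
b1 →J2  (only one flow-in slot at J3)
b0 →J1  (only one flow-in slot at J2)
b2 →R1  (J1 effort already set via bond 0)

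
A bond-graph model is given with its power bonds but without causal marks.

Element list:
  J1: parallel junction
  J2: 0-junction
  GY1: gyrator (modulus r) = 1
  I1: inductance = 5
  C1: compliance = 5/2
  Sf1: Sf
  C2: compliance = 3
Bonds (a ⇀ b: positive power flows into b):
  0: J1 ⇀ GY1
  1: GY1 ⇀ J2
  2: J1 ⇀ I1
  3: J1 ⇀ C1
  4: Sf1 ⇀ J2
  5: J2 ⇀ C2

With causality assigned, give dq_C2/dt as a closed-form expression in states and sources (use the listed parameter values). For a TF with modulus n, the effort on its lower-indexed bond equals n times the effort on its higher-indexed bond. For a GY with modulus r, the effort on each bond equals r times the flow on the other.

b4 |Sf1  (Sf1 fixes flow; stroke at Sf1)
b2 |I1  (I1 outputs flow p/I1)
b3 |J1  (prefer integral on C1)
b0 |GY1  (common-e at J1 fixed by 3)
b1 |GY1  (GY1: gyrator matches bond 0)
b5 |J2  (J2 needs exactly one e-in)

dq_C2/dt = F_Sf1 + 2*q_C1/5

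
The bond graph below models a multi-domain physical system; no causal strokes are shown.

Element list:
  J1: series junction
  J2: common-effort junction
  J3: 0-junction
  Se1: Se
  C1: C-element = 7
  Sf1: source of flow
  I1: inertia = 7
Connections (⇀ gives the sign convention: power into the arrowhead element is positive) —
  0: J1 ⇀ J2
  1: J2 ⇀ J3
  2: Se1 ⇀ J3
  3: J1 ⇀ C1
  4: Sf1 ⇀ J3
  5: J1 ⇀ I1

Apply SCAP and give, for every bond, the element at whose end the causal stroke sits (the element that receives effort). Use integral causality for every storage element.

b0 stroke→J1
b1 stroke→J2
b2 stroke→J3
b3 stroke→J1
b4 stroke→Sf1
b5 stroke→I1

β2 stroke at J3  (Se1 fixes effort; stroke away)
β4 stroke at Sf1  (Sf1: flow source, stroke at near end)
β1 stroke at J2  (J3 effort already set via bond 2)
β0 stroke at J1  (common-e at J2 fixed by 1)
β3 stroke at J1  (C1 outputs effort q/C1)
β5 stroke at I1  (J1 needs exactly one f-in)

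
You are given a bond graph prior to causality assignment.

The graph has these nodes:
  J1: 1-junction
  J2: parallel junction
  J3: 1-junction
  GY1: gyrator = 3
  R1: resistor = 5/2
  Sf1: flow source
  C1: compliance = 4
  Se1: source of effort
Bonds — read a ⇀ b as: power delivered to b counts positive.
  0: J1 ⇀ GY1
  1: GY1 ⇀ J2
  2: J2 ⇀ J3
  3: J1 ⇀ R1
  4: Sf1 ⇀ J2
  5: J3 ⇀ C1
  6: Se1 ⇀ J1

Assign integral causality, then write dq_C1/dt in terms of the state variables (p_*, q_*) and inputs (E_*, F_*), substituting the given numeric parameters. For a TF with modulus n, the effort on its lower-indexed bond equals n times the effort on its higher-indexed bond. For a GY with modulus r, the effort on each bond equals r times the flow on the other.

β4 stroke→Sf1  (source Sf1 imposes f)
β6 stroke→J1  (Se1 fixes effort; stroke away)
β5 stroke→J3  (C1 integral (e out))
β2 stroke→J2  (only one flow-in slot at J3)
β1 stroke→GY1  (common-e at J2 fixed by 2)
β0 stroke→GY1  (GY GY1: same side as bond 1)
β3 stroke→J1  (common-f at J1 fixed by 0)

dq_C1/dt = E_Se1/3 + F_Sf1 - 5*q_C1/72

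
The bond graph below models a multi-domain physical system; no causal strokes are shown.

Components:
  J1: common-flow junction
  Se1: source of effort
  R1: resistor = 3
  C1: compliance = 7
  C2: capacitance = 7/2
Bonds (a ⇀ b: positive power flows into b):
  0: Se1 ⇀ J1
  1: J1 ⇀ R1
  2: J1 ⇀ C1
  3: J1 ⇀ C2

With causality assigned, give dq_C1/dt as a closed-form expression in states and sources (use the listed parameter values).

#0 →J1  (Se1 fixes effort; stroke away)
#2 →J1  (C1 outputs effort q/C1)
#3 →J1  (C2 outputs effort q/C2)
#1 →R1  (closing 1-jn rule on J1)

dq_C1/dt = E_Se1/3 - q_C1/21 - 2*q_C2/21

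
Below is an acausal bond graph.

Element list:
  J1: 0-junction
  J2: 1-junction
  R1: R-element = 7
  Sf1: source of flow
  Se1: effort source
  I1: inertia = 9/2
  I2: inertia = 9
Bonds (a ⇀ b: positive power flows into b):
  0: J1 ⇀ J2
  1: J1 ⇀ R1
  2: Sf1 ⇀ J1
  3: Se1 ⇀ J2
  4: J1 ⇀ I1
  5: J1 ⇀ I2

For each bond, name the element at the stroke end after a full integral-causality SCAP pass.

bond 0 stroke at J1
bond 1 stroke at R1
bond 2 stroke at Sf1
bond 3 stroke at J2
bond 4 stroke at I1
bond 5 stroke at I2

#2 stroke at Sf1  (source Sf1 imposes f)
#3 stroke at J2  (Se1: effort source, stroke at far end)
#0 stroke at J1  (J2: last free bond brings flow in)
#1 stroke at R1  (0-jn J1 has e-setter on 0)
#4 stroke at I1  (J1: bond 0 brought effort, rest push out)
#5 stroke at I2  (0-jn J1 has e-setter on 0)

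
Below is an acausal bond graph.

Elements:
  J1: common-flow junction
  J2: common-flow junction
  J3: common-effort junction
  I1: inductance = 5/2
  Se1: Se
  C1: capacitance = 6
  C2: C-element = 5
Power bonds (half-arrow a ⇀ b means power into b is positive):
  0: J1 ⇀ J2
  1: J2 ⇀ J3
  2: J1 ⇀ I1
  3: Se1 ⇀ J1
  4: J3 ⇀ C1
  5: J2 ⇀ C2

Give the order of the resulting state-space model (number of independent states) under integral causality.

bond 3 stroke→J1  (Se1: effort source, stroke at far end)
bond 2 stroke→I1  (I1 outputs flow p/I1)
bond 0 stroke→J1  (common-f at J1 fixed by 2)
bond 1 stroke→J2  (J2 flow already set via bond 0)
bond 5 stroke→J2  (1-jn J2 has f-setter on 0)
bond 4 stroke→J3  (only one effort-in slot at J3)

3  (C1, C2, I1 all integral)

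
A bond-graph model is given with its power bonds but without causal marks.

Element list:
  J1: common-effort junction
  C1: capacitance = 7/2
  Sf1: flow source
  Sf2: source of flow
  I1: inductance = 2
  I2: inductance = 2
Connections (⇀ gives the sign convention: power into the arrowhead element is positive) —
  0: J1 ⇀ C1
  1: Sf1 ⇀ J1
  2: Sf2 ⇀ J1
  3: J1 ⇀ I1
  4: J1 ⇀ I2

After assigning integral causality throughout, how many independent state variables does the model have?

3  (C1, I1, I2 all integral)

β1 →Sf1  (Sf1: flow source, stroke at near end)
β2 →Sf2  (Sf2: flow source, stroke at near end)
β0 →J1  (C1: C, integral causality)
β3 →I1  (common-e at J1 fixed by 0)
β4 →I2  (J1: bond 0 brought effort, rest push out)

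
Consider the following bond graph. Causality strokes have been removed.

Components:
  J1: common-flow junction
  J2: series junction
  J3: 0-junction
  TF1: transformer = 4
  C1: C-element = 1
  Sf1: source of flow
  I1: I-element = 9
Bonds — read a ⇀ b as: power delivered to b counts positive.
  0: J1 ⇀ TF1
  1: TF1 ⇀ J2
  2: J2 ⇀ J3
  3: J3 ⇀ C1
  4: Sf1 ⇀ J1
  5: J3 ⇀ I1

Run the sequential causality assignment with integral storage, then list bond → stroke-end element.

β4 stroke→Sf1  (source Sf1 imposes f)
β0 stroke→J1  (J1 flow already set via bond 4)
β1 stroke→TF1  (TF1 one-in-one-out from 0)
β2 stroke→J2  (J2: bond 1 brought flow, rest push out)
β3 stroke→J3  (C1 outputs effort q/C1)
β5 stroke→I1  (0-jn J3 has e-setter on 3)

b0 |J1
b1 |TF1
b2 |J2
b3 |J3
b4 |Sf1
b5 |I1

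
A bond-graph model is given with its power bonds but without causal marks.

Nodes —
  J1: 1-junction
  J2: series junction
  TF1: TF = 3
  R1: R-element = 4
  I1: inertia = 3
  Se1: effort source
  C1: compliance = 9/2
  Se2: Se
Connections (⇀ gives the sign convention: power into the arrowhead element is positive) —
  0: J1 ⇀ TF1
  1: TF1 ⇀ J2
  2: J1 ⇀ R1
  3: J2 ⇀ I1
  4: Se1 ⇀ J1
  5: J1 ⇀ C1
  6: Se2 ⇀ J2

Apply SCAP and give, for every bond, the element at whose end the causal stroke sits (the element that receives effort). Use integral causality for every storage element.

b4 stroke→J1  (Se1 (Se) sets effort on bond)
b6 stroke→J2  (Se2 fixes effort; stroke away)
b3 stroke→I1  (I1 outputs flow p/I1)
b1 stroke→J2  (common-f at J2 fixed by 3)
b0 stroke→TF1  (TF1 one-in-one-out from 1)
b2 stroke→J1  (J1: bond 0 brought flow, rest push out)
b5 stroke→J1  (J1 flow already set via bond 0)

#0 |TF1
#1 |J2
#2 |J1
#3 |I1
#4 |J1
#5 |J1
#6 |J2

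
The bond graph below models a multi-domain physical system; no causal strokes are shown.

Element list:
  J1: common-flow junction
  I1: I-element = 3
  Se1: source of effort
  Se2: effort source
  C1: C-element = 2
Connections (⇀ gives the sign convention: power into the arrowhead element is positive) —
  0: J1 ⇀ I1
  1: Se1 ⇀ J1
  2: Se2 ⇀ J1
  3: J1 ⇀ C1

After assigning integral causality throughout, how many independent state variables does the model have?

2  (C1, I1 all integral)

#1 stroke at J1  (Se1 (Se) sets effort on bond)
#2 stroke at J1  (source Se2 imposes e)
#0 stroke at I1  (I1: I, integral causality)
#3 stroke at J1  (1-jn J1 has f-setter on 0)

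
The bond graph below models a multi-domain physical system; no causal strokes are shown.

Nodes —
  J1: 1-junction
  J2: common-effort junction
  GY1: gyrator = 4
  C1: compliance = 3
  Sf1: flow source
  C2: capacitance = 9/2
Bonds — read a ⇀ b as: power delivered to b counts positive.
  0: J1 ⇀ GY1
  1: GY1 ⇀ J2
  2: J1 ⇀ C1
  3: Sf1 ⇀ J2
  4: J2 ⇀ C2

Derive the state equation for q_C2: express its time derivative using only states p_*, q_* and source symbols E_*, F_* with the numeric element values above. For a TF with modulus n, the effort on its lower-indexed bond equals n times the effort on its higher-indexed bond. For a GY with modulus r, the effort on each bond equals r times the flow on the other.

b3 →Sf1  (Sf1 fixes flow; stroke at Sf1)
b2 →J1  (C1 outputs effort q/C1)
b0 →GY1  (only one flow-in slot at J1)
b1 →GY1  (through GY1, causality inverts; strokes same side of GY1)
b4 →J2  (only one effort-in slot at J2)

dq_C2/dt = F_Sf1 - q_C1/12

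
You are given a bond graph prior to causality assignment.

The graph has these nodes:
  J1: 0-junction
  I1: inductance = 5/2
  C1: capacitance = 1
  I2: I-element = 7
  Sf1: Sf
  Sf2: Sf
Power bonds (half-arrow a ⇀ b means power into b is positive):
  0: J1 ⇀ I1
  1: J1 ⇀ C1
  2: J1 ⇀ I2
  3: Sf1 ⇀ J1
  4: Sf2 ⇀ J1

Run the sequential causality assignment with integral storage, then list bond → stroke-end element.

β3 |Sf1  (Sf1: flow source, stroke at near end)
β4 |Sf2  (Sf2 (Sf) sets flow on bond)
β0 |I1  (I1: I, integral causality)
β1 |J1  (prefer integral on C1)
β2 |I2  (J1 effort already set via bond 1)

#0 stroke at I1
#1 stroke at J1
#2 stroke at I2
#3 stroke at Sf1
#4 stroke at Sf2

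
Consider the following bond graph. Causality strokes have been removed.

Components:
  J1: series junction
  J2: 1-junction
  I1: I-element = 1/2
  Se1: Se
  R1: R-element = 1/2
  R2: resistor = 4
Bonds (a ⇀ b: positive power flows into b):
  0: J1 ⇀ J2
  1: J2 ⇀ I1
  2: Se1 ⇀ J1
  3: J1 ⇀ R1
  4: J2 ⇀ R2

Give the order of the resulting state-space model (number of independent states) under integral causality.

b2 |J1  (Se1 fixes effort; stroke away)
b1 |I1  (I1 integral (f out))
b0 |J2  (1-jn J2 has f-setter on 1)
b4 |J2  (common-f at J2 fixed by 1)
b3 |J1  (common-f at J1 fixed by 0)

1  (I1 all integral)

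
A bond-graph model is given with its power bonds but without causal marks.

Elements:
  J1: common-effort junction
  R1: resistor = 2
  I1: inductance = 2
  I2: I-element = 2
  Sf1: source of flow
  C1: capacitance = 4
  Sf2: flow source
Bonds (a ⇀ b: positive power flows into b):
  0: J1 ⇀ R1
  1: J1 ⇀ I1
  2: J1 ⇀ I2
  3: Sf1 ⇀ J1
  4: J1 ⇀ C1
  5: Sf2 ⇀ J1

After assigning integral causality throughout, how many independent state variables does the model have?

3  (C1, I1, I2 all integral)

#3 stroke at Sf1  (Sf1 (Sf) sets flow on bond)
#5 stroke at Sf2  (Sf2 fixes flow; stroke at Sf2)
#1 stroke at I1  (I1: I, integral causality)
#2 stroke at I2  (I2 integral (f out))
#4 stroke at J1  (prefer integral on C1)
#0 stroke at R1  (common-e at J1 fixed by 4)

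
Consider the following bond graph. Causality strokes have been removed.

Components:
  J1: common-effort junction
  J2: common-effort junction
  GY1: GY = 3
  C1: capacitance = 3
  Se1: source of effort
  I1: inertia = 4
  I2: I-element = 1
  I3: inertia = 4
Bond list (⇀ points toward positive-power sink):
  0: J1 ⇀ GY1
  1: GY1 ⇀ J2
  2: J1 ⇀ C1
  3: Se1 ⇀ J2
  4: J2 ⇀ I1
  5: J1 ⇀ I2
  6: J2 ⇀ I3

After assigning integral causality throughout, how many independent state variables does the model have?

b3 |J2  (Se1 fixes effort; stroke away)
b1 |GY1  (common-e at J2 fixed by 3)
b4 |I1  (J2: bond 3 brought effort, rest push out)
b6 |I3  (J2 effort already set via bond 3)
b0 |GY1  (GY GY1: same side as bond 1)
b2 |J1  (C1: C, integral causality)
b5 |I2  (J1 effort already set via bond 2)

4  (C1, I1, I2, I3 all integral)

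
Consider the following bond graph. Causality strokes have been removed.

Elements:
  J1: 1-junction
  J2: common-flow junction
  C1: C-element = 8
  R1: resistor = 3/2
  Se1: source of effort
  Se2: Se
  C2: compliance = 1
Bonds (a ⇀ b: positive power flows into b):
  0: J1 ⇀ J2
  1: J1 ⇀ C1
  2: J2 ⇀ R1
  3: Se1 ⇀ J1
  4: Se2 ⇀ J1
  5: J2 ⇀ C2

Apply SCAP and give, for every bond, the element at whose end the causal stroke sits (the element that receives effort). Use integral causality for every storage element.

#3 →J1  (source Se1 imposes e)
#4 →J1  (source Se2 imposes e)
#1 →J1  (C1 outputs effort q/C1)
#0 →J2  (J1: last free bond brings flow in)
#5 →J2  (C2 integral (e out))
#2 →R1  (J2 needs exactly one f-in)

#0 stroke→J2
#1 stroke→J1
#2 stroke→R1
#3 stroke→J1
#4 stroke→J1
#5 stroke→J2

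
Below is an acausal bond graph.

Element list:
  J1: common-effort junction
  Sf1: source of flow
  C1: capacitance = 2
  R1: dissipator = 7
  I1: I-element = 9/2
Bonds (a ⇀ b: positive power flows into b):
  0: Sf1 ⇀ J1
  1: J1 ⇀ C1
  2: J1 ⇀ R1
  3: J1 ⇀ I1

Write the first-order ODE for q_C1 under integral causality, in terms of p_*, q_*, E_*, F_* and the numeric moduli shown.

β0 stroke→Sf1  (Sf1 (Sf) sets flow on bond)
β1 stroke→J1  (C1 outputs effort q/C1)
β2 stroke→R1  (common-e at J1 fixed by 1)
β3 stroke→I1  (J1: bond 1 brought effort, rest push out)

dq_C1/dt = F_Sf1 - 2*p_I1/9 - q_C1/14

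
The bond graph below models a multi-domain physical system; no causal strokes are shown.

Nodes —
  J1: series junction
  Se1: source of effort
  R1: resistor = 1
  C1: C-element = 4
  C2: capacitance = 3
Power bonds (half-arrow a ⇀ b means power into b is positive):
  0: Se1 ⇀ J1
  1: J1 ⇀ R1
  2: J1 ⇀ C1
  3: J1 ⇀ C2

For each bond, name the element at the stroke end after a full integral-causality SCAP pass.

β0 stroke→J1  (Se1 (Se) sets effort on bond)
β2 stroke→J1  (C1 outputs effort q/C1)
β3 stroke→J1  (prefer integral on C2)
β1 stroke→R1  (J1: last free bond brings flow in)

#0 |J1
#1 |R1
#2 |J1
#3 |J1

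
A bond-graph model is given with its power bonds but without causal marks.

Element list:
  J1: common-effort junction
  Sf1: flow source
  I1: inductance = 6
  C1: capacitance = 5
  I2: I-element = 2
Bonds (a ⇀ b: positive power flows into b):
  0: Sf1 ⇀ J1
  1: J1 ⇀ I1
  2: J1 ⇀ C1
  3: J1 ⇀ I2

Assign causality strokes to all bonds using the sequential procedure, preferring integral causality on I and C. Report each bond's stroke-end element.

bond 0 |Sf1
bond 1 |I1
bond 2 |J1
bond 3 |I2

β0 →Sf1  (Sf1: flow source, stroke at near end)
β1 →I1  (I1: I, integral causality)
β2 →J1  (C1: C, integral causality)
β3 →I2  (J1: bond 2 brought effort, rest push out)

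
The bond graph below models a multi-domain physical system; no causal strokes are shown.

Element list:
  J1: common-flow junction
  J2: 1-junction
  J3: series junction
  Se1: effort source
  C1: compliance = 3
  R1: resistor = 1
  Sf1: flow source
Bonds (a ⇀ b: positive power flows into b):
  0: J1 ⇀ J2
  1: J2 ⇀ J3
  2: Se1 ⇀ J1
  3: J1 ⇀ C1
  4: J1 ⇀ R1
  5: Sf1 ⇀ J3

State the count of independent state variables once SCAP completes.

1  (C1 all integral)

#2 stroke at J1  (Se1: effort source, stroke at far end)
#5 stroke at Sf1  (Sf1: flow source, stroke at near end)
#1 stroke at J3  (common-f at J3 fixed by 5)
#0 stroke at J2  (J2 flow already set via bond 1)
#3 stroke at J1  (J1: bond 0 brought flow, rest push out)
#4 stroke at J1  (common-f at J1 fixed by 0)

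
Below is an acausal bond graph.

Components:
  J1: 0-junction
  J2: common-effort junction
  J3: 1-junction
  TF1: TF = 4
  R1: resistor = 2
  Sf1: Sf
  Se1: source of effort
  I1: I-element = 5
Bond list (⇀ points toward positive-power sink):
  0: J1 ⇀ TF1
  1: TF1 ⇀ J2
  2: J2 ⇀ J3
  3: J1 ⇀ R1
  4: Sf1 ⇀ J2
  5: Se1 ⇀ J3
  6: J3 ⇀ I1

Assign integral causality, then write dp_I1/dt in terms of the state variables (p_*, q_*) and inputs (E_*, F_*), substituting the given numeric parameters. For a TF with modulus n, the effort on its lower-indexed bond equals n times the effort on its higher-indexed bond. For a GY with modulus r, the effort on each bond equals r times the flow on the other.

dp_I1/dt = E_Se1 + F_Sf1/8 - p_I1/40

b4 |Sf1  (Sf1 (Sf) sets flow on bond)
b5 |J3  (Se1 (Se) sets effort on bond)
b6 |I1  (I1 outputs flow p/I1)
b2 |J3  (1-jn J3 has f-setter on 6)
b1 |J2  (closing 0-jn rule on J2)
b0 |TF1  (TF TF1: opposite of bond 1)
b3 |J1  (J1: last free bond brings effort in)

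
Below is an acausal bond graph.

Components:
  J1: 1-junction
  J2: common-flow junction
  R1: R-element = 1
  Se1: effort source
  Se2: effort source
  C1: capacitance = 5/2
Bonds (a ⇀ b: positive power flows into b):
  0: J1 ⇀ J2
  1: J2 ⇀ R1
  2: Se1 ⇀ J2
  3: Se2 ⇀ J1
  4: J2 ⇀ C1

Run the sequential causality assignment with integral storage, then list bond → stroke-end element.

β0 →J2
β1 →R1
β2 →J2
β3 →J1
β4 →J2

b2 stroke→J2  (Se1 fixes effort; stroke away)
b3 stroke→J1  (Se2 (Se) sets effort on bond)
b0 stroke→J2  (J1 needs exactly one f-in)
b4 stroke→J2  (C1 integral (e out))
b1 stroke→R1  (J2 needs exactly one f-in)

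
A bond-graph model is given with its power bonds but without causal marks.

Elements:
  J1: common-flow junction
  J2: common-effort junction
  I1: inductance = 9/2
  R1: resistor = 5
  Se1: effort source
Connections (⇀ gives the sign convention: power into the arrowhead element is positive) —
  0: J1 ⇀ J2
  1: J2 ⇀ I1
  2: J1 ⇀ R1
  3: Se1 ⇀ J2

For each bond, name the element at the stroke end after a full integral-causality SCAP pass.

b0 stroke at J1
b1 stroke at I1
b2 stroke at R1
b3 stroke at J2

#3 stroke→J2  (source Se1 imposes e)
#0 stroke→J1  (0-jn J2 has e-setter on 3)
#1 stroke→I1  (common-e at J2 fixed by 3)
#2 stroke→R1  (J1: last free bond brings flow in)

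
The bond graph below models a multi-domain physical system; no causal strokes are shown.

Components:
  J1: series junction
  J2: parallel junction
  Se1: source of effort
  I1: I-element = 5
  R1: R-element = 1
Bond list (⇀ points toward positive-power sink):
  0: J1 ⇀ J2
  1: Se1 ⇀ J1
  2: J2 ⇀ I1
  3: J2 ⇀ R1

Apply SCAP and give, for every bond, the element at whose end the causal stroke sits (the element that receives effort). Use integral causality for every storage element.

bond 0 stroke at J2
bond 1 stroke at J1
bond 2 stroke at I1
bond 3 stroke at R1

bond 1 →J1  (Se1: effort source, stroke at far end)
bond 0 →J2  (J1: last free bond brings flow in)
bond 2 →I1  (J2: bond 0 brought effort, rest push out)
bond 3 →R1  (J2 effort already set via bond 0)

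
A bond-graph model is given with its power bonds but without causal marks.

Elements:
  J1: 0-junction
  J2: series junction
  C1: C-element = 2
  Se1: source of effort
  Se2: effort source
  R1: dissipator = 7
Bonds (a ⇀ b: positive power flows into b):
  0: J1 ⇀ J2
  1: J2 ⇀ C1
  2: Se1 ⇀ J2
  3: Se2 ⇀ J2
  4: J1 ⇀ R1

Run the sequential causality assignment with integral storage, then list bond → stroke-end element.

#0 stroke at J1
#1 stroke at J2
#2 stroke at J2
#3 stroke at J2
#4 stroke at R1

bond 2 →J2  (Se1 fixes effort; stroke away)
bond 3 →J2  (Se2: effort source, stroke at far end)
bond 1 →J2  (prefer integral on C1)
bond 0 →J1  (only one flow-in slot at J2)
bond 4 →R1  (0-jn J1 has e-setter on 0)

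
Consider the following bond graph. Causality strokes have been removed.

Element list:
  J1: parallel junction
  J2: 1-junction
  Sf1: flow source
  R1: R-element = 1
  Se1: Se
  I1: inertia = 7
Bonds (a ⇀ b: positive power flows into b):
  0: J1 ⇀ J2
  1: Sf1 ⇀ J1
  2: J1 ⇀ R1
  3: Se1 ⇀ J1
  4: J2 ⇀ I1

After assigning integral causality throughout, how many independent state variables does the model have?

1  (I1 all integral)

bond 1 stroke at Sf1  (Sf1 (Sf) sets flow on bond)
bond 3 stroke at J1  (Se1 (Se) sets effort on bond)
bond 0 stroke at J2  (common-e at J1 fixed by 3)
bond 2 stroke at R1  (J1: bond 3 brought effort, rest push out)
bond 4 stroke at I1  (J2 needs exactly one f-in)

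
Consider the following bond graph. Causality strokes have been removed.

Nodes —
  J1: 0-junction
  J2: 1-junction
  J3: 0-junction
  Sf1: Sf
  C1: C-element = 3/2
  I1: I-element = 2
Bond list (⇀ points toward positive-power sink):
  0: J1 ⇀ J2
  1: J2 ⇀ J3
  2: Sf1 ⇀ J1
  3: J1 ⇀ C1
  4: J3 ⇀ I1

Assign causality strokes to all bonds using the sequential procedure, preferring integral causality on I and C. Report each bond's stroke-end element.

#0 stroke at J2
#1 stroke at J3
#2 stroke at Sf1
#3 stroke at J1
#4 stroke at I1

b2 →Sf1  (source Sf1 imposes f)
b3 →J1  (prefer integral on C1)
b0 →J2  (0-jn J1 has e-setter on 3)
b1 →J3  (J2: last free bond brings flow in)
b4 →I1  (J3: bond 1 brought effort, rest push out)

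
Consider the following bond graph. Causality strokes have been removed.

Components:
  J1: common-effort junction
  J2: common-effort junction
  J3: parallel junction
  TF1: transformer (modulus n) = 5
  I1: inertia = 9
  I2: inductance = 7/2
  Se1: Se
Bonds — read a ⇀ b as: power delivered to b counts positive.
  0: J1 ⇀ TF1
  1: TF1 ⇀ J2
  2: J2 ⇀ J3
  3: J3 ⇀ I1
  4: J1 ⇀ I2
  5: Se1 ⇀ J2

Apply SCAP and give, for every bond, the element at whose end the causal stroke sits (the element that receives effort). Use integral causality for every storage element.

b0 stroke→J1
b1 stroke→TF1
b2 stroke→J3
b3 stroke→I1
b4 stroke→I2
b5 stroke→J2

β5 stroke at J2  (Se1 (Se) sets effort on bond)
β1 stroke at TF1  (J2 effort already set via bond 5)
β2 stroke at J3  (common-e at J2 fixed by 5)
β3 stroke at I1  (0-jn J3 has e-setter on 2)
β0 stroke at J1  (TF1 one-in-one-out from 1)
β4 stroke at I2  (common-e at J1 fixed by 0)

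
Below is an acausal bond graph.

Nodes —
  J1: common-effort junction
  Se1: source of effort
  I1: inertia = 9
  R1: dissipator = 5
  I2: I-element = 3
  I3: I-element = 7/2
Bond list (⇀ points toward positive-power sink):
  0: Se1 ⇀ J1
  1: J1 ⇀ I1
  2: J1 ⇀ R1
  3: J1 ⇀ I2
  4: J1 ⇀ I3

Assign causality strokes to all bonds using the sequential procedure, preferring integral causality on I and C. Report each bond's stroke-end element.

bond 0 stroke at J1  (source Se1 imposes e)
bond 1 stroke at I1  (common-e at J1 fixed by 0)
bond 2 stroke at R1  (J1: bond 0 brought effort, rest push out)
bond 3 stroke at I2  (common-e at J1 fixed by 0)
bond 4 stroke at I3  (common-e at J1 fixed by 0)

β0 →J1
β1 →I1
β2 →R1
β3 →I2
β4 →I3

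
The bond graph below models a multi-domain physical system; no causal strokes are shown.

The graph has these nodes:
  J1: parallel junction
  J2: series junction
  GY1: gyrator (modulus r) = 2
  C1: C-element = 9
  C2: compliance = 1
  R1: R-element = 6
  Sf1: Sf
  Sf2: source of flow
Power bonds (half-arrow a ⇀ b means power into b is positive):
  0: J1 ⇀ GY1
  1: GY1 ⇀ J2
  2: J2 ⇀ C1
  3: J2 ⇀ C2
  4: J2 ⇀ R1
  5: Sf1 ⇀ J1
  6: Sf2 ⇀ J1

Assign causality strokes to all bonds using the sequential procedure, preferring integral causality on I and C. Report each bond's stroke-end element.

bond 0 stroke at J1
bond 1 stroke at J2
bond 2 stroke at J2
bond 3 stroke at J2
bond 4 stroke at R1
bond 5 stroke at Sf1
bond 6 stroke at Sf2

b5 stroke→Sf1  (Sf1: flow source, stroke at near end)
b6 stroke→Sf2  (Sf2 (Sf) sets flow on bond)
b0 stroke→J1  (closing 0-jn rule on J1)
b1 stroke→J2  (GY GY1: same side as bond 0)
b2 stroke→J2  (C1 outputs effort q/C1)
b3 stroke→J2  (C2 integral (e out))
b4 stroke→R1  (closing 1-jn rule on J2)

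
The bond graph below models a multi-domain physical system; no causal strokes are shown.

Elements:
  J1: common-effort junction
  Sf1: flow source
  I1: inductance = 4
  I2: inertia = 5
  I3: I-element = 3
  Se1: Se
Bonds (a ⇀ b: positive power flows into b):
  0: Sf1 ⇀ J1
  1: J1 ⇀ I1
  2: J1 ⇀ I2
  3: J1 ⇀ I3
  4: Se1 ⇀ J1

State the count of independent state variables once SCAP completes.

bond 0 stroke at Sf1  (Sf1 (Sf) sets flow on bond)
bond 4 stroke at J1  (source Se1 imposes e)
bond 1 stroke at I1  (J1 effort already set via bond 4)
bond 2 stroke at I2  (common-e at J1 fixed by 4)
bond 3 stroke at I3  (J1: bond 4 brought effort, rest push out)

3  (I1, I2, I3 all integral)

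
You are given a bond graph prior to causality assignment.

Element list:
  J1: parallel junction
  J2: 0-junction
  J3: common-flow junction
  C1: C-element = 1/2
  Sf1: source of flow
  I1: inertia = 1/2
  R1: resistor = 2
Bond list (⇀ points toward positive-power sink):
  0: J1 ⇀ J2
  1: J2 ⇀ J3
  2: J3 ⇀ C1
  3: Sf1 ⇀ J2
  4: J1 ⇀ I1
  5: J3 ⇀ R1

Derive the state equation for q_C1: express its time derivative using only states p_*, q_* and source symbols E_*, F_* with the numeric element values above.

β3 stroke at Sf1  (Sf1: flow source, stroke at near end)
β2 stroke at J3  (C1 integral (e out))
β4 stroke at I1  (I1: I, integral causality)
β0 stroke at J1  (closing 0-jn rule on J1)
β1 stroke at J2  (only one effort-in slot at J2)
β5 stroke at J3  (J3: bond 1 brought flow, rest push out)

dq_C1/dt = F_Sf1 - 2*p_I1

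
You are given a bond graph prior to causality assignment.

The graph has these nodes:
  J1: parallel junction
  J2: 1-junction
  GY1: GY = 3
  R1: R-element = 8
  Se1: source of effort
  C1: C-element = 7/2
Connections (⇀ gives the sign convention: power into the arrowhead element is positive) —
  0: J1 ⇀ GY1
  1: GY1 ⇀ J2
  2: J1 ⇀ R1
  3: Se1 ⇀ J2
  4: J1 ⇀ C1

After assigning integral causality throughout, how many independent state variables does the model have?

1  (C1 all integral)

β3 |J2  (Se1: effort source, stroke at far end)
β1 |GY1  (closing 1-jn rule on J2)
β0 |GY1  (GY1 both-in/both-out from 1)
β4 |J1  (prefer integral on C1)
β2 |R1  (0-jn J1 has e-setter on 4)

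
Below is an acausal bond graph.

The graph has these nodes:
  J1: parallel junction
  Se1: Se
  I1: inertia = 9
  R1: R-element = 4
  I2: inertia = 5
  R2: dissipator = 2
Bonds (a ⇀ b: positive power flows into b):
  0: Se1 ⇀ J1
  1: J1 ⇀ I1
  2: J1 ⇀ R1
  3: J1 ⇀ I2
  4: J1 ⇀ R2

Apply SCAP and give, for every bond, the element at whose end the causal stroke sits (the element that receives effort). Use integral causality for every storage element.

#0 →J1  (source Se1 imposes e)
#1 →I1  (0-jn J1 has e-setter on 0)
#2 →R1  (J1 effort already set via bond 0)
#3 →I2  (J1: bond 0 brought effort, rest push out)
#4 →R2  (J1 effort already set via bond 0)

β0 stroke→J1
β1 stroke→I1
β2 stroke→R1
β3 stroke→I2
β4 stroke→R2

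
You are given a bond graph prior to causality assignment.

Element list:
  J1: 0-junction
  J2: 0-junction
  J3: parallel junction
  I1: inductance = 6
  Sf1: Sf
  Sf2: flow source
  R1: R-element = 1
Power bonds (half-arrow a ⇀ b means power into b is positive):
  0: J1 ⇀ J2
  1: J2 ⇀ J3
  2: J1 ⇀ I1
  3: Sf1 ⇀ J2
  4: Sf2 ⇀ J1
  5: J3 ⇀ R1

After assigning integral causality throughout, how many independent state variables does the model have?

1  (I1 all integral)

bond 3 stroke at Sf1  (source Sf1 imposes f)
bond 4 stroke at Sf2  (Sf2 (Sf) sets flow on bond)
bond 2 stroke at I1  (I1: I, integral causality)
bond 0 stroke at J1  (only one effort-in slot at J1)
bond 1 stroke at J2  (only one effort-in slot at J2)
bond 5 stroke at J3  (J3 needs exactly one e-in)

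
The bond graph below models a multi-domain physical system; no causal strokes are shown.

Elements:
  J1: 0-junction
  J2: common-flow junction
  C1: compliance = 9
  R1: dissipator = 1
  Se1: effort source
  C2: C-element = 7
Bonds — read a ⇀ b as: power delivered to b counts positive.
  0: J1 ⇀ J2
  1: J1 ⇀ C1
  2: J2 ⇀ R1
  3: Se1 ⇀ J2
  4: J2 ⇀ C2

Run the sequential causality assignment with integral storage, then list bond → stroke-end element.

b0 stroke→J2
b1 stroke→J1
b2 stroke→R1
b3 stroke→J2
b4 stroke→J2

bond 3 stroke→J2  (source Se1 imposes e)
bond 1 stroke→J1  (C1 integral (e out))
bond 0 stroke→J2  (J1: bond 1 brought effort, rest push out)
bond 4 stroke→J2  (C2: C, integral causality)
bond 2 stroke→R1  (J2: last free bond brings flow in)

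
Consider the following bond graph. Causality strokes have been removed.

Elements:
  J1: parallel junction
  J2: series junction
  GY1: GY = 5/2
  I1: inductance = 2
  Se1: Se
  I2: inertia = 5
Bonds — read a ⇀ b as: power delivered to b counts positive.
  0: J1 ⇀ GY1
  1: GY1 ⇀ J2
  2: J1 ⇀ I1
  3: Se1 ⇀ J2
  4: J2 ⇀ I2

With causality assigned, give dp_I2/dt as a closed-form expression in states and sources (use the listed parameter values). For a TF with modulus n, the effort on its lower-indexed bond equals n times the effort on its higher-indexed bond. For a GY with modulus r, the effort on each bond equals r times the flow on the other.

b3 stroke→J2  (Se1 (Se) sets effort on bond)
b2 stroke→I1  (prefer integral on I1)
b0 stroke→J1  (J1: last free bond brings effort in)
b1 stroke→J2  (GY1 both-in/both-out from 0)
b4 stroke→I2  (closing 1-jn rule on J2)

dp_I2/dt = E_Se1 - 5*p_I1/4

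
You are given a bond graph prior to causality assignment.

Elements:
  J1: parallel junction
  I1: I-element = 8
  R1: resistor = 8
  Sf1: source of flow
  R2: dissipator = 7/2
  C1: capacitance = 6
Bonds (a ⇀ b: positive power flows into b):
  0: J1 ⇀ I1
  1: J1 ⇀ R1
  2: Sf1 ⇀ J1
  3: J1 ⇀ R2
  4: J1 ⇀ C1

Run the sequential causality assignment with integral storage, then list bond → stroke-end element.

b2 stroke at Sf1  (Sf1: flow source, stroke at near end)
b0 stroke at I1  (I1: I, integral causality)
b4 stroke at J1  (C1 integral (e out))
b1 stroke at R1  (J1 effort already set via bond 4)
b3 stroke at R2  (J1 effort already set via bond 4)

bond 0 →I1
bond 1 →R1
bond 2 →Sf1
bond 3 →R2
bond 4 →J1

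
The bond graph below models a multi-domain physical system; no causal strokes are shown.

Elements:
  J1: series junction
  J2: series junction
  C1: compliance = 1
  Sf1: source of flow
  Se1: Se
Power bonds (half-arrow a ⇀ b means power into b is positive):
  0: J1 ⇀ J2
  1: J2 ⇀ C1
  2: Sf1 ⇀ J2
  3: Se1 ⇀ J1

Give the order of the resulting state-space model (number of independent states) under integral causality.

β2 stroke→Sf1  (Sf1: flow source, stroke at near end)
β3 stroke→J1  (Se1 (Se) sets effort on bond)
β0 stroke→J2  (J1 needs exactly one f-in)
β1 stroke→J2  (J2: bond 2 brought flow, rest push out)

1  (C1 all integral)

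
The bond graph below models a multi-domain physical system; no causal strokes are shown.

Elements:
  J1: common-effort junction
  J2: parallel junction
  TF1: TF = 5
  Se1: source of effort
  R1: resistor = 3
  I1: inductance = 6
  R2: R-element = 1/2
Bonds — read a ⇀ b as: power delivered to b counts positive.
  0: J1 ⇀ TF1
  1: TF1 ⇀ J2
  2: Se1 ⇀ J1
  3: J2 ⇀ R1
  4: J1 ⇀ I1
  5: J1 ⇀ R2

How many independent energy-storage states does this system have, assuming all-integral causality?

bond 2 →J1  (Se1: effort source, stroke at far end)
bond 0 →TF1  (J1 effort already set via bond 2)
bond 4 →I1  (common-e at J1 fixed by 2)
bond 5 →R2  (0-jn J1 has e-setter on 2)
bond 1 →J2  (TF TF1: opposite of bond 0)
bond 3 →R1  (common-e at J2 fixed by 1)

1  (I1 all integral)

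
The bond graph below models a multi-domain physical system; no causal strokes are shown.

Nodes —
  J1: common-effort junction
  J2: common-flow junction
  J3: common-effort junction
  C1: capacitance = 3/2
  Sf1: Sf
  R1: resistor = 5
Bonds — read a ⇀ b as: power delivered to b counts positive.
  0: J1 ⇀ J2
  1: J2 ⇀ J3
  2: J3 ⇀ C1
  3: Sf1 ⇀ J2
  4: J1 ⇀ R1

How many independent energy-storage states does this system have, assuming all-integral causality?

1  (C1 all integral)

b3 stroke→Sf1  (Sf1: flow source, stroke at near end)
b0 stroke→J2  (1-jn J2 has f-setter on 3)
b1 stroke→J2  (common-f at J2 fixed by 3)
b2 stroke→J3  (J3: last free bond brings effort in)
b4 stroke→J1  (only one effort-in slot at J1)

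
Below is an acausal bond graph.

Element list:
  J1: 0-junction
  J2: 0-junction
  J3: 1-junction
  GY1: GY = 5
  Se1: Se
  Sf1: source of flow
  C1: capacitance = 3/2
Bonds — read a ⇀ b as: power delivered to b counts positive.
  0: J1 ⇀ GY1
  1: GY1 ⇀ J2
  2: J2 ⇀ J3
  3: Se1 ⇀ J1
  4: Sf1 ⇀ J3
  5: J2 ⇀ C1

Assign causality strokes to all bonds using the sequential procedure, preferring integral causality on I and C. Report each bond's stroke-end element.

bond 3 stroke→J1  (Se1: effort source, stroke at far end)
bond 4 stroke→Sf1  (Sf1 fixes flow; stroke at Sf1)
bond 0 stroke→GY1  (common-e at J1 fixed by 3)
bond 2 stroke→J3  (1-jn J3 has f-setter on 4)
bond 1 stroke→GY1  (through GY1, causality inverts; strokes same side of GY1)
bond 5 stroke→J2  (J2 needs exactly one e-in)

#0 |GY1
#1 |GY1
#2 |J3
#3 |J1
#4 |Sf1
#5 |J2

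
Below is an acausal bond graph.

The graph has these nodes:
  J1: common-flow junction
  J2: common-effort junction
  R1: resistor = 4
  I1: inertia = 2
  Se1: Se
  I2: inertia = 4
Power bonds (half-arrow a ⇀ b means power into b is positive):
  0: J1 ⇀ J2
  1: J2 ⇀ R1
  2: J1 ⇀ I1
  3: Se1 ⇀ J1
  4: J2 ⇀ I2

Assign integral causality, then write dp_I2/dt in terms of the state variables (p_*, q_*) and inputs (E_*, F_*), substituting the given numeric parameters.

bond 3 →J1  (Se1 (Se) sets effort on bond)
bond 2 →I1  (I1 integral (f out))
bond 0 →J1  (1-jn J1 has f-setter on 2)
bond 4 →I2  (I2 integral (f out))
bond 1 →J2  (J2 needs exactly one e-in)

dp_I2/dt = 2*p_I1 - p_I2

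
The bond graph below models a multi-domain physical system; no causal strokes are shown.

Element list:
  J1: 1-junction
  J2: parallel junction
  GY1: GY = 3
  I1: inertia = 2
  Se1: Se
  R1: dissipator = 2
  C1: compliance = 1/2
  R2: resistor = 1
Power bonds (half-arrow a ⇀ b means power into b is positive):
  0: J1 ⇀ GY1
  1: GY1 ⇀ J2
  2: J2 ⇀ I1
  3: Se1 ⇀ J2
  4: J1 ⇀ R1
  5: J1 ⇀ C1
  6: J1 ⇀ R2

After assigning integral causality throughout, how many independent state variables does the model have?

2  (C1, I1 all integral)

bond 3 |J2  (Se1 fixes effort; stroke away)
bond 1 |GY1  (common-e at J2 fixed by 3)
bond 2 |I1  (common-e at J2 fixed by 3)
bond 0 |GY1  (GY1: gyrator matches bond 1)
bond 4 |J1  (common-f at J1 fixed by 0)
bond 5 |J1  (1-jn J1 has f-setter on 0)
bond 6 |J1  (J1: bond 0 brought flow, rest push out)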